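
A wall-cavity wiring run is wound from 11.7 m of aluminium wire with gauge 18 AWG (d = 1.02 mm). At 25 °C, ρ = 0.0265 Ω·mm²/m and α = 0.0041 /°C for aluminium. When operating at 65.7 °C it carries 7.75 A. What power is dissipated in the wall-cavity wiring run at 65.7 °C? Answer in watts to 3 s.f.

26.6 W

ρ = 0.0265 Ω·mm²/m = 2.65×10^-8 Ω·m
A = π(1.02/2 mm)² = π(5.1000e-04 m)² = 8.171e-07 m²
R₍25₎ = ρL/A = (2.65×10^-8)(11.7)/(8.171e-07) = 0.3794 Ω
R₍65.7₎ = R₍25₎(1 + αΔT) = 0.3794 × (1 + 0.0041×40.7) = 0.4428 Ω
P = I²R = (7.75)² × 0.4428 = 26.6 W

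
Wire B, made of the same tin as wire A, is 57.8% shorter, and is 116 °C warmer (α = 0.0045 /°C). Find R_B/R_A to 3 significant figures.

R ∝ ρL/d² with ρ ∝ (1+αΔT), so R_B/R_A = (1 − 57.8/100) × (1 + 0.0045×116)
= 0.422 × 1.522 = 0.642

0.642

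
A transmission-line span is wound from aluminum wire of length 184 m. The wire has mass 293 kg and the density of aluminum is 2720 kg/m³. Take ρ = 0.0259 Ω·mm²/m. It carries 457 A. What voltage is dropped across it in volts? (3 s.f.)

ρ = 0.0259 Ω·mm²/m = 2.59×10^-8 Ω·m
A = m/(density·L) = 293/(2720×184) = 5.8544e-04 m²
R = ρL/A = (2.59×10^-8)(184)/(5.8544e-04) = 0.00814 Ω
V = IR = 457 × 0.00814 = 3.72 V

3.72 V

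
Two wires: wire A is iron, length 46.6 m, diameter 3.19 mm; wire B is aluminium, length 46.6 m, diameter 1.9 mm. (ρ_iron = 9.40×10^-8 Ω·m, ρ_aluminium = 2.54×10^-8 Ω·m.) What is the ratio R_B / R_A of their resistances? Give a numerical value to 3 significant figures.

0.762

R ∝ ρL/d², so R_B/R_A = (ρ_B/ρ_A) × (d_A/d_B)²
= (2.54×10^-8/9.40×10^-8) × (3.19/1.9)² = 0.762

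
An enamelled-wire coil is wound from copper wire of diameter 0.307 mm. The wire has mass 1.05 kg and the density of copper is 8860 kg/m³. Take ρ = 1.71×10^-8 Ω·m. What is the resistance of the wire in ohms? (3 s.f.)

A = π(d/2)² = π(1.5350e-04 m)² = 7.4023e-08 m²
L = m/(density·A) = 1.05/(8860×7.4023e-08) = 1601 m
R = ρL/A = (1.71×10^-8)(1601)/(7.4023e-08) = 370 Ω

370 Ω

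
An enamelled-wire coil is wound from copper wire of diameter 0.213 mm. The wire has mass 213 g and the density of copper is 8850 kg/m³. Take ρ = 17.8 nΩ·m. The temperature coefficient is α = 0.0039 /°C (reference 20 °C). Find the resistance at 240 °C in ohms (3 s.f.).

ρ = 17.8 nΩ·m = 1.78×10^-8 Ω·m
A = π(d/2)² = π(1.0650e-04 m)² = 3.5633e-08 m²
L = m/(density·A) = 0.213/(8850×3.5633e-08) = 675.4 m
R = ρL/A = (1.78×10^-8)(675.4)/(3.5633e-08) = 337.4 Ω
R(240 °C) = 337.4 × (1 + 0.0039×220) = 627 Ω

627 Ω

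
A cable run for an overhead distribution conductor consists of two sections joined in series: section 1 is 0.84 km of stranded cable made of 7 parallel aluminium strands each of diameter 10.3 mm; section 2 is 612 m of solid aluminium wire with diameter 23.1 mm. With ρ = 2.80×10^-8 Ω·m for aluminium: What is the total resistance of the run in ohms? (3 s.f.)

0.0812 Ω

Section 1: A_strand = π(5.1500e-03)² = 8.332e-05 m²; R₁ = ρL/(N·A_s) = (2.80×10^-8)(840)/(7×8.332e-05) = 0.04033 Ω
Section 2: A = π(d/2)² = π(1.1550e-02 m)² = 4.191e-04 m²
R₂ = (2.80×10^-8)(612)/(4.191e-04) = 0.04089 Ω
R = R₁ + R₂ = 0.0812 Ω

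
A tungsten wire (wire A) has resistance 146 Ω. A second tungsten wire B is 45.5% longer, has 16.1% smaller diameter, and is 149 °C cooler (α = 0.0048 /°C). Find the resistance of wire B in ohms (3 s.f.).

85.9 Ω

R ∝ ρL/d² with ρ ∝ (1+αΔT), so R_B/R_A = (1 + 45.5/100) × (1 − 16.1/100)⁻² × (1 − 0.0048×149)
= 1.455 × 1.421 × 0.2848 = 0.5887
R_B = 0.5887 × 146 = 85.9 Ω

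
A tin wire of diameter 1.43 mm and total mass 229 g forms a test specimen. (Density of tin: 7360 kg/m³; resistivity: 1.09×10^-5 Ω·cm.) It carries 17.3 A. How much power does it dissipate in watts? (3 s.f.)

ρ = 1.09×10^-5 Ω·cm = 1.09×10^-7 Ω·m
A = π(d/2)² = π(7.1500e-04 m)² = 1.6061e-06 m²
L = m/(density·A) = 0.229/(7360×1.6061e-06) = 19.37 m
R = ρL/A = (1.09×10^-7)(19.37)/(1.6061e-06) = 1.315 Ω
P = I²R = (17.3)² × 1.315 = 394 W

394 W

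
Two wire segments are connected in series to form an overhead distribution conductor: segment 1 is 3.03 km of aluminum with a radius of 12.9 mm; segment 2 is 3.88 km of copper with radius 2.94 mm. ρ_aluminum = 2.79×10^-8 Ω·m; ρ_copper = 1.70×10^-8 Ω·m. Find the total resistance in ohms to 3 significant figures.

Segment 1: A = πr² = π(1.2900e-02 m)² = 5.228e-04 m²
R₁ = ρL/A = (2.79×10^-8)(3030)/(5.228e-04) = 0.1617 Ω
Segment 2: A = πr² = π(2.9400e-03 m)² = 2.715e-05 m²
R₂ = (1.70×10^-8)(3880)/(2.715e-05) = 2.429 Ω
R = R₁ + R₂ = 2.59 Ω

2.59 Ω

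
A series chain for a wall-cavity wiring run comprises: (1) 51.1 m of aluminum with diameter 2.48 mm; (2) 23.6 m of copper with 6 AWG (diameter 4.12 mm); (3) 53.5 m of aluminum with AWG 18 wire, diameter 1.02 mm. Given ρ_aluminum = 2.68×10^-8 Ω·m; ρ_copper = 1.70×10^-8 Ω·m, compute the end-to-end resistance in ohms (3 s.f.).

2.07 Ω

Seg 1: A = π(d/2)² = π(1.2400e-03 m)² = 4.831e-06 m²
R_1 = (2.68×10^-8)(51.1)/(4.831e-06) = 0.2835 Ω
Seg 2: A = π(4.12/2 mm)² = π(2.0600e-03 m)² = 1.333e-05 m²
R_2 = (1.70×10^-8)(23.6)/(1.333e-05) = 0.03009 Ω
Seg 3: A = π(1.02/2 mm)² = π(5.1000e-04 m)² = 8.171e-07 m²
R_3 = (2.68×10^-8)(53.5)/(8.171e-07) = 1.755 Ω
R_total = R_1 + R_2 + R_3 = 2.07 Ω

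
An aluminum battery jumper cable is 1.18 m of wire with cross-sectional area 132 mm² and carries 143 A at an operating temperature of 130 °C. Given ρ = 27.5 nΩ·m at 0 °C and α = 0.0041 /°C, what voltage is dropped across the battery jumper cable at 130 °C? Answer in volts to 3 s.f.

0.0539 V

ρ = 27.5 nΩ·m = 2.75×10^-8 Ω·m
A = 132 mm² = 1.320e-04 m²
R₍0₎ = ρL/A = (2.75×10^-8)(1.18)/(1.320e-04) = 2.458×10^-4 Ω
R₍130₎ = R₍0₎(1 + αΔT) = 2.458×10^-4 × (1 + 0.0041×130) = 3.769×10^-4 Ω
V = IR = 143 × 3.769×10^-4 = 0.0539 V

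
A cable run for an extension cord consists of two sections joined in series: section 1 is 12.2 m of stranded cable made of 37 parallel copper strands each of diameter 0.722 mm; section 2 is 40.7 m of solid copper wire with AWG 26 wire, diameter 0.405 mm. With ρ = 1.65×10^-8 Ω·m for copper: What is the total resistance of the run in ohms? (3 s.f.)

Section 1: A_strand = π(3.6100e-04)² = 4.094e-07 m²; R₁ = ρL/(N·A_s) = (1.65×10^-8)(12.2)/(37×4.094e-07) = 0.01329 Ω
Section 2: A = π(0.405/2 mm)² = π(2.0250e-04 m)² = 1.288e-07 m²
R₂ = (1.65×10^-8)(40.7)/(1.288e-07) = 5.213 Ω
R = R₁ + R₂ = 5.23 Ω

5.23 Ω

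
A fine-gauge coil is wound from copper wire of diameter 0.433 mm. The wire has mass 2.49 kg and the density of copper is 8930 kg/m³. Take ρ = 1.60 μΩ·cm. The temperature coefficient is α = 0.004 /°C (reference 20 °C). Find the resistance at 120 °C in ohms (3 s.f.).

ρ = 1.60 μΩ·cm = 1.60×10^-8 Ω·m
A = π(d/2)² = π(2.1650e-04 m)² = 1.4725e-07 m²
L = m/(density·A) = 2.49/(8930×1.4725e-07) = 1894 m
R = ρL/A = (1.60×10^-8)(1894)/(1.4725e-07) = 205.7 Ω
R(120 °C) = 205.7 × (1 + 0.004×100) = 288 Ω

288 Ω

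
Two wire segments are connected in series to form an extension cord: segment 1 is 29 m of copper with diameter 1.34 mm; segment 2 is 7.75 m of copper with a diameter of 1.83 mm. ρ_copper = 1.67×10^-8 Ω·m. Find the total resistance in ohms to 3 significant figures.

Segment 1: A = π(d/2)² = π(6.7000e-04 m)² = 1.410e-06 m²
R₁ = ρL/A = (1.67×10^-8)(29)/(1.410e-06) = 0.3434 Ω
Segment 2: A = π(d/2)² = π(9.1500e-04 m)² = 2.630e-06 m²
R₂ = (1.67×10^-8)(7.75)/(2.630e-06) = 0.04921 Ω
R = R₁ + R₂ = 0.393 Ω

0.393 Ω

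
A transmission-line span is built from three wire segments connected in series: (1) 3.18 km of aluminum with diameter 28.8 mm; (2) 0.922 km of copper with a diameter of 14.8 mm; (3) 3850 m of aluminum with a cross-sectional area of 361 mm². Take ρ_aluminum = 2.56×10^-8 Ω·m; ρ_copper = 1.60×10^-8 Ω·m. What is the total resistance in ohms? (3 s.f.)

0.484 Ω

Seg 1: A = π(d/2)² = π(1.4400e-02 m)² = 6.514e-04 m²
R_1 = (2.56×10^-8)(3180)/(6.514e-04) = 0.125 Ω
Seg 2: A = π(d/2)² = π(7.4000e-03 m)² = 1.720e-04 m²
R_2 = (1.60×10^-8)(922)/(1.720e-04) = 0.08575 Ω
Seg 3: A = 361 mm² = 3.610e-04 m²
R_3 = (2.56×10^-8)(3850)/(3.610e-04) = 0.273 Ω
R_total = R_1 + R_2 + R_3 = 0.484 Ω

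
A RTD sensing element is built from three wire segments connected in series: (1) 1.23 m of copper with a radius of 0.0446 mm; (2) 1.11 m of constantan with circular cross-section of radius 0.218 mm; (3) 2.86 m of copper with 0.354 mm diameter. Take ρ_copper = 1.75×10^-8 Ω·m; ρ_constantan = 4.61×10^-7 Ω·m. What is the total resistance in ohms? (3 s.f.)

Seg 1: A = πr² = π(4.4600e-05 m)² = 6.249e-09 m²
R_1 = (1.75×10^-8)(1.23)/(6.249e-09) = 3.444 Ω
Seg 2: A = πr² = π(2.1800e-04 m)² = 1.493e-07 m²
R_2 = (4.61×10^-7)(1.11)/(1.493e-07) = 3.427 Ω
Seg 3: A = π(d/2)² = π(1.7700e-04 m)² = 9.842e-08 m²
R_3 = (1.75×10^-8)(2.86)/(9.842e-08) = 0.5085 Ω
R_total = R_1 + R_2 + R_3 = 7.38 Ω

7.38 Ω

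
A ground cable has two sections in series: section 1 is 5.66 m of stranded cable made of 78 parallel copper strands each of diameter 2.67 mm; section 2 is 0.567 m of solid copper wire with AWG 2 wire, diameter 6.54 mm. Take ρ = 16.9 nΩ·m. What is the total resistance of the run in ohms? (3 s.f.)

5.04×10^-4 Ω

ρ = 16.9 nΩ·m = 1.69×10^-8 Ω·m
Section 1: A_strand = π(1.3350e-03)² = 5.599e-06 m²; R₁ = ρL/(N·A_s) = (1.69×10^-8)(5.66)/(78×5.599e-06) = 2.190×10^-4 Ω
Section 2: A = π(6.54/2 mm)² = π(3.2700e-03 m)² = 3.359e-05 m²
R₂ = (1.69×10^-8)(0.567)/(3.359e-05) = 2.852×10^-4 Ω
R = R₁ + R₂ = 5.04×10^-4 Ω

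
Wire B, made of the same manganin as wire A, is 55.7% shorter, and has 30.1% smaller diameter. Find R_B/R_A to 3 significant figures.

0.907

R ∝ L/d², so R_B/R_A = (1 − 55.7/100) × (1 − 30.1/100)⁻²
= 0.443 × 2.047 = 0.907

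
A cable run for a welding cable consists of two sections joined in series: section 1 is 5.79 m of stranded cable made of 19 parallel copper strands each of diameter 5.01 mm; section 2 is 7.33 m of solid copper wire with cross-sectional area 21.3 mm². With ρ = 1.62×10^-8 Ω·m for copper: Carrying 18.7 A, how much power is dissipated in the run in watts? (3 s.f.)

Section 1: A_strand = π(2.5050e-03)² = 1.971e-05 m²; R₁ = ρL/(N·A_s) = (1.62×10^-8)(5.79)/(19×1.971e-05) = 2.504×10^-4 Ω
Section 2: A = 21.3 mm² = 2.130e-05 m²
R₂ = (1.62×10^-8)(7.33)/(2.130e-05) = 0.005575 Ω
R = R₁ + R₂ = 0.005825 Ω
P = I²R = (18.7)² × 0.005825 = 2.04 W

2.04 W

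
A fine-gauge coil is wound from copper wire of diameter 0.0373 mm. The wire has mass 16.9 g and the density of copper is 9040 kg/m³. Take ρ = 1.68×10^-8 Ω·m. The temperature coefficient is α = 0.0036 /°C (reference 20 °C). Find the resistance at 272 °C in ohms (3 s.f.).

A = π(d/2)² = π(1.8650e-05 m)² = 1.0927e-09 m²
L = m/(density·A) = 0.0169/(9040×1.0927e-09) = 1711 m
R = ρL/A = (1.68×10^-8)(1711)/(1.0927e-09) = 26300 Ω
R(272 °C) = 26300 × (1 + 0.0036×252) = 50200 Ω

50200 Ω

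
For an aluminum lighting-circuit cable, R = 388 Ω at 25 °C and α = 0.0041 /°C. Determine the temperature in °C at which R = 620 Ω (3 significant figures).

171 °C

R = R₀(1 + α(T − T₀)) ⇒ T = T₀ + (R/R₀ − 1)/α
T = 25 + (620/388 − 1)/0.0041 = 25 + (0.5979)/0.0041 = 171 °C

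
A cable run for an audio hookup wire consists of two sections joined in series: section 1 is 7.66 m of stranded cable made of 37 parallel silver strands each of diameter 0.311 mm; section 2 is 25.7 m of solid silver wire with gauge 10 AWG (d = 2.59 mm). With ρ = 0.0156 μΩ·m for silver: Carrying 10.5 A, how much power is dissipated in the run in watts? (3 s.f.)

13.1 W

ρ = 0.0156 μΩ·m = 1.56×10^-8 Ω·m
Section 1: A_strand = π(1.5550e-04)² = 7.596e-08 m²; R₁ = ρL/(N·A_s) = (1.56×10^-8)(7.66)/(37×7.596e-08) = 0.04251 Ω
Section 2: A = π(2.59/2 mm)² = π(1.2950e-03 m)² = 5.269e-06 m²
R₂ = (1.56×10^-8)(25.7)/(5.269e-06) = 0.0761 Ω
R = R₁ + R₂ = 0.1186 Ω
P = I²R = (10.5)² × 0.1186 = 13.1 W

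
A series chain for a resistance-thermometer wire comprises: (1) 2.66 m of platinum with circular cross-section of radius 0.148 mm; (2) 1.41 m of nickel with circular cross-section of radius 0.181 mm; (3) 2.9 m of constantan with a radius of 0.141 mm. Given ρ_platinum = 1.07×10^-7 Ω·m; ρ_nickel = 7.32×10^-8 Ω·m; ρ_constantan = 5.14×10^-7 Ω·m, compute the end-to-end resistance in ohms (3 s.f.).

29.0 Ω

Seg 1: A = πr² = π(1.4800e-04 m)² = 6.881e-08 m²
R_1 = (1.07×10^-7)(2.66)/(6.881e-08) = 4.136 Ω
Seg 2: A = πr² = π(1.8100e-04 m)² = 1.029e-07 m²
R_2 = (7.32×10^-8)(1.41)/(1.029e-07) = 1.003 Ω
Seg 3: A = πr² = π(1.4100e-04 m)² = 6.246e-08 m²
R_3 = (5.14×10^-7)(2.9)/(6.246e-08) = 23.87 Ω
R_total = R_1 + R_2 + R_3 = 29.0 Ω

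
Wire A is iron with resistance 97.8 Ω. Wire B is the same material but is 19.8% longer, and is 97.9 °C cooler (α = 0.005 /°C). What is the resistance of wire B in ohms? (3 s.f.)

59.8 Ω

R ∝ ρL/d² with ρ ∝ (1+αΔT), so R_B/R_A = (1 + 19.8/100) × (1 − 0.005×97.9)
= 1.198 × 0.5105 = 0.6116
R_B = 0.6116 × 97.8 = 59.8 Ω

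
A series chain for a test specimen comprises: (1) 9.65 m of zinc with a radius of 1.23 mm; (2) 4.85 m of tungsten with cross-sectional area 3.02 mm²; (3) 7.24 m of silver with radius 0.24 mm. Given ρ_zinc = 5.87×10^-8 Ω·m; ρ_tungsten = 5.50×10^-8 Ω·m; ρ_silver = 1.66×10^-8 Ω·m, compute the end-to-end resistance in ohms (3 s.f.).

Seg 1: A = πr² = π(1.2300e-03 m)² = 4.753e-06 m²
R_1 = (5.87×10^-8)(9.65)/(4.753e-06) = 0.1192 Ω
Seg 2: A = 3.02 mm² = 3.020e-06 m²
R_2 = (5.50×10^-8)(4.85)/(3.020e-06) = 0.08833 Ω
Seg 3: A = πr² = π(2.4000e-04 m)² = 1.810e-07 m²
R_3 = (1.66×10^-8)(7.24)/(1.810e-07) = 0.6642 Ω
R_total = R_1 + R_2 + R_3 = 0.872 Ω

0.872 Ω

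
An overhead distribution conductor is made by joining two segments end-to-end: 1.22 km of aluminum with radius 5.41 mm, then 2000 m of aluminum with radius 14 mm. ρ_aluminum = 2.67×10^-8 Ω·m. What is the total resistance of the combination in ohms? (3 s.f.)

0.441 Ω

Segment 1: A = πr² = π(5.4100e-03 m)² = 9.195e-05 m²
R₁ = ρL/A = (2.67×10^-8)(1220)/(9.195e-05) = 0.3543 Ω
Segment 2: A = πr² = π(1.4000e-02 m)² = 6.158e-04 m²
R₂ = (2.67×10^-8)(2000)/(6.158e-04) = 0.08672 Ω
R = R₁ + R₂ = 0.441 Ω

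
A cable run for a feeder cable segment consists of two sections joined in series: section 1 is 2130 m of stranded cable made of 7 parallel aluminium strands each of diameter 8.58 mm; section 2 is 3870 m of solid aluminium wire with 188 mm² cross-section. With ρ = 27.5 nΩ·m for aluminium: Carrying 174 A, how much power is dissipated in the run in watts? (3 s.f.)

ρ = 27.5 nΩ·m = 2.75×10^-8 Ω·m
Section 1: A_strand = π(4.2900e-03)² = 5.782e-05 m²; R₁ = ρL/(N·A_s) = (2.75×10^-8)(2130)/(7×5.782e-05) = 0.1447 Ω
Section 2: A = 188 mm² = 1.880e-04 m²
R₂ = (2.75×10^-8)(3870)/(1.880e-04) = 0.5661 Ω
R = R₁ + R₂ = 0.7108 Ω
P = I²R = (174)² × 0.7108 = 21500 W

21500 W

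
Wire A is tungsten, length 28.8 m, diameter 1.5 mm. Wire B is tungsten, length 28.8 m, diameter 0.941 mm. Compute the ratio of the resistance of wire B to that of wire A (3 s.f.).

2.54

R ∝ ρL/d², so R_B/R_A = (d_A/d_B)²
= (1.5/0.941)² = 2.54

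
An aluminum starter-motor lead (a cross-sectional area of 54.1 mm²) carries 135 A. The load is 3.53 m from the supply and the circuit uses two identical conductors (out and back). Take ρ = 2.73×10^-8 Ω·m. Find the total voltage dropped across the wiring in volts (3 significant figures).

0.481 V

A = 54.1 mm² = 5.410e-05 m²
Total conductor length (both ways) L = 2 × 3.53 = 7.06 m
R = ρL/A = (2.73×10^-8)(7.06)/(5.410e-05) = 0.003563 Ω
V = IR = 135 × 0.003563 = 0.481 V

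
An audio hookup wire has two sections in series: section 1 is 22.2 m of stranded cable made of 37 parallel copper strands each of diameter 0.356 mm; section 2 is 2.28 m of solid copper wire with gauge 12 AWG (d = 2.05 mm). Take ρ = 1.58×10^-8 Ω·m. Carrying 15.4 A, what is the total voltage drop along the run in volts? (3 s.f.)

1.63 V

Section 1: A_strand = π(1.7800e-04)² = 9.954e-08 m²; R₁ = ρL/(N·A_s) = (1.58×10^-8)(22.2)/(37×9.954e-08) = 0.09524 Ω
Section 2: A = π(2.05/2 mm)² = π(1.0250e-03 m)² = 3.301e-06 m²
R₂ = (1.58×10^-8)(2.28)/(3.301e-06) = 0.01091 Ω
R = R₁ + R₂ = 0.1062 Ω
V = IR = 15.4 × 0.1062 = 1.63 V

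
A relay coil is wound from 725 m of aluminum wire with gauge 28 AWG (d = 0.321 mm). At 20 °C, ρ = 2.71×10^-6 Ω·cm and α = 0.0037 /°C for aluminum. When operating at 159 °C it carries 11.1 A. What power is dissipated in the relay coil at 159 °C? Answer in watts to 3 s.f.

ρ = 2.71×10^-6 Ω·cm = 2.71×10^-8 Ω·m
A = π(0.321/2 mm)² = π(1.6050e-04 m)² = 8.093e-08 m²
R₍20₎ = ρL/A = (2.71×10^-8)(725)/(8.093e-08) = 242.8 Ω
R₍159₎ = R₍20₎(1 + αΔT) = 242.8 × (1 + 0.0037×139) = 367.6 Ω
P = I²R = (11.1)² × 367.6 = 45300 W

45300 W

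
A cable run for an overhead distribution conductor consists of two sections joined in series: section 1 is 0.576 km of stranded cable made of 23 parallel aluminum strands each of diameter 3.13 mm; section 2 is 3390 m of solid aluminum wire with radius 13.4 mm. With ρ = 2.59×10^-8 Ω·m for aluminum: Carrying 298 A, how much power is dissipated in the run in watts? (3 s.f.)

Section 1: A_strand = π(1.5650e-03)² = 7.694e-06 m²; R₁ = ρL/(N·A_s) = (2.59×10^-8)(576)/(23×7.694e-06) = 0.0843 Ω
Section 2: A = πr² = π(1.3400e-02 m)² = 5.641e-04 m²
R₂ = (2.59×10^-8)(3390)/(5.641e-04) = 0.1556 Ω
R = R₁ + R₂ = 0.2399 Ω
P = I²R = (298)² × 0.2399 = 21300 W

21300 W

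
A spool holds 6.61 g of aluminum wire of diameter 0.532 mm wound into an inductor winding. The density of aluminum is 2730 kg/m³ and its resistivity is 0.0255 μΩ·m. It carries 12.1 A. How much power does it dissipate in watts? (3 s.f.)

ρ = 0.0255 μΩ·m = 2.55×10^-8 Ω·m
A = π(d/2)² = π(2.6600e-04 m)² = 2.2229e-07 m²
L = m/(density·A) = 0.00661/(2730×2.2229e-07) = 10.89 m
R = ρL/A = (2.55×10^-8)(10.89)/(2.2229e-07) = 1.25 Ω
P = I²R = (12.1)² × 1.25 = 183 W

183 W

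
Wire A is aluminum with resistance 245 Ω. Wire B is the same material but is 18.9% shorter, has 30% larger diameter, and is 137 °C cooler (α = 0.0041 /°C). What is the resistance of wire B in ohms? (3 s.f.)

R ∝ ρL/d² with ρ ∝ (1+αΔT), so R_B/R_A = (1 − 18.9/100) × (1 + 30/100)⁻² × (1 − 0.0041×137)
= 0.811 × 0.5917 × 0.4383 = 0.2103
R_B = 0.2103 × 245 = 51.5 Ω

51.5 Ω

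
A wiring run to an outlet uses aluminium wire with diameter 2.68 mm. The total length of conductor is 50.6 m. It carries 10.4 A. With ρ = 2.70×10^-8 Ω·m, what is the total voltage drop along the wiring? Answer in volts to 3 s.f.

A = π(d/2)² = π(1.3400e-03 m)² = 5.641e-06 m²
R = ρL/A = (2.70×10^-8)(50.6)/(5.641e-06) = 0.2422 Ω
V = IR = 10.4 × 0.2422 = 2.52 V

2.52 V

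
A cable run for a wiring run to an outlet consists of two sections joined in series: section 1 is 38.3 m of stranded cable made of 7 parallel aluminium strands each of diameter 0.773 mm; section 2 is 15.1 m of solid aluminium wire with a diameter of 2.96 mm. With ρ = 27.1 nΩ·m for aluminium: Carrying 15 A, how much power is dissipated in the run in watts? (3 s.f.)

84.5 W

ρ = 27.1 nΩ·m = 2.71×10^-8 Ω·m
Section 1: A_strand = π(3.8650e-04)² = 4.693e-07 m²; R₁ = ρL/(N·A_s) = (2.71×10^-8)(38.3)/(7×4.693e-07) = 0.316 Ω
Section 2: A = π(d/2)² = π(1.4800e-03 m)² = 6.881e-06 m²
R₂ = (2.71×10^-8)(15.1)/(6.881e-06) = 0.05947 Ω
R = R₁ + R₂ = 0.3754 Ω
P = I²R = (15)² × 0.3754 = 84.5 W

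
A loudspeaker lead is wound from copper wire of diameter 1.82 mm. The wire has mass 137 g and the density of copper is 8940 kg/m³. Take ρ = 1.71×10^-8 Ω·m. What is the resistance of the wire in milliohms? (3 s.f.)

A = π(d/2)² = π(9.1000e-04 m)² = 2.6016e-06 m²
L = m/(density·A) = 0.137/(8940×2.6016e-06) = 5.89 m
R = ρL/A = (1.71×10^-8)(5.89)/(2.6016e-06) = 38.7 mΩ

38.7 mΩ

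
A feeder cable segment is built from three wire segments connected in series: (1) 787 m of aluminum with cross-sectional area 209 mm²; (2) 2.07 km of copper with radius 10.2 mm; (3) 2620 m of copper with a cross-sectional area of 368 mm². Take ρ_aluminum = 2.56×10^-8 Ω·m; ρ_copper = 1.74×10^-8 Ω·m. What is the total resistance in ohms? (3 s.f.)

Seg 1: A = 209 mm² = 2.090e-04 m²
R_1 = (2.56×10^-8)(787)/(2.090e-04) = 0.0964 Ω
Seg 2: A = πr² = π(1.0200e-02 m)² = 3.269e-04 m²
R_2 = (1.74×10^-8)(2070)/(3.269e-04) = 0.1102 Ω
Seg 3: A = 368 mm² = 3.680e-04 m²
R_3 = (1.74×10^-8)(2620)/(3.680e-04) = 0.1239 Ω
R_total = R_1 + R_2 + R_3 = 0.330 Ω

0.330 Ω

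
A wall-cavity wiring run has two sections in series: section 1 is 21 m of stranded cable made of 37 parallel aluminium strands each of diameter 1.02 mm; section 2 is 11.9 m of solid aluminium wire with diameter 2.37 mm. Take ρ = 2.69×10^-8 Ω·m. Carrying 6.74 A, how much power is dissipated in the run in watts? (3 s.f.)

4.15 W

Section 1: A_strand = π(5.1000e-04)² = 8.171e-07 m²; R₁ = ρL/(N·A_s) = (2.69×10^-8)(21)/(37×8.171e-07) = 0.01868 Ω
Section 2: A = π(d/2)² = π(1.1850e-03 m)² = 4.412e-06 m²
R₂ = (2.69×10^-8)(11.9)/(4.412e-06) = 0.07256 Ω
R = R₁ + R₂ = 0.09125 Ω
P = I²R = (6.74)² × 0.09125 = 4.15 W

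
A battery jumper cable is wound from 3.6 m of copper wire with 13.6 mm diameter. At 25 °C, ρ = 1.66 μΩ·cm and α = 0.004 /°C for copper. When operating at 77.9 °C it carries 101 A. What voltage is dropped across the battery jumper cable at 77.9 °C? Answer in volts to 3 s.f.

ρ = 1.66 μΩ·cm = 1.66×10^-8 Ω·m
A = π(d/2)² = π(6.8000e-03 m)² = 1.453e-04 m²
R₍25₎ = ρL/A = (1.66×10^-8)(3.6)/(1.453e-04) = 4.114×10^-4 Ω
R₍77.9₎ = R₍25₎(1 + αΔT) = 4.114×10^-4 × (1 + 0.004×52.9) = 4.984×10^-4 Ω
V = IR = 101 × 4.984×10^-4 = 0.0503 V

0.0503 V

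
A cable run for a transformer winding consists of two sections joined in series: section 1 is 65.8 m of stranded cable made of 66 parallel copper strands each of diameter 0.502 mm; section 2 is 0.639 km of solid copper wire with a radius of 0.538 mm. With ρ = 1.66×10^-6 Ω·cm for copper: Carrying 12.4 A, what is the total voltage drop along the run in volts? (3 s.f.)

ρ = 1.66×10^-6 Ω·cm = 1.66×10^-8 Ω·m
Section 1: A_strand = π(2.5100e-04)² = 1.979e-07 m²; R₁ = ρL/(N·A_s) = (1.66×10^-8)(65.8)/(66×1.979e-07) = 0.08362 Ω
Section 2: A = πr² = π(5.3800e-04 m)² = 9.093e-07 m²
R₂ = (1.66×10^-8)(639)/(9.093e-07) = 11.67 Ω
R = R₁ + R₂ = 11.75 Ω
V = IR = 12.4 × 11.75 = 146 V

146 V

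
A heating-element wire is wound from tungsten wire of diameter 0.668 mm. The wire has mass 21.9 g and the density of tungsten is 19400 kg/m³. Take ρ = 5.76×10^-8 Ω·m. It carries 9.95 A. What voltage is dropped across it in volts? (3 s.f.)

A = π(d/2)² = π(3.3400e-04 m)² = 3.5046e-07 m²
L = m/(density·A) = 0.0219/(19400×3.5046e-07) = 3.221 m
R = ρL/A = (5.76×10^-8)(3.221)/(3.5046e-07) = 0.5294 Ω
V = IR = 9.95 × 0.5294 = 5.27 V

5.27 V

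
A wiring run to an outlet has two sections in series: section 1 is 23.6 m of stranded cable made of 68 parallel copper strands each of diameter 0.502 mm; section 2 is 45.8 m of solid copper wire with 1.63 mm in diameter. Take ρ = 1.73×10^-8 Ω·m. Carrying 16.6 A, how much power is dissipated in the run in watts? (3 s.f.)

Section 1: A_strand = π(2.5100e-04)² = 1.979e-07 m²; R₁ = ρL/(N·A_s) = (1.73×10^-8)(23.6)/(68×1.979e-07) = 0.03034 Ω
Section 2: A = π(d/2)² = π(8.1500e-04 m)² = 2.087e-06 m²
R₂ = (1.73×10^-8)(45.8)/(2.087e-06) = 0.3797 Ω
R = R₁ + R₂ = 0.41 Ω
P = I²R = (16.6)² × 0.41 = 113 W

113 W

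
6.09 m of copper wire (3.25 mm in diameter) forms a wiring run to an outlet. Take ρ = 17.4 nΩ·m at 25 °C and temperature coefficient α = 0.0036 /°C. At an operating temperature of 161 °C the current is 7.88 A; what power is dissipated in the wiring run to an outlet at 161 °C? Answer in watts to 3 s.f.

1.18 W

ρ = 17.4 nΩ·m = 1.74×10^-8 Ω·m
A = π(d/2)² = π(1.6250e-03 m)² = 8.296e-06 m²
R₍25₎ = ρL/A = (1.74×10^-8)(6.09)/(8.296e-06) = 0.01277 Ω
R₍161₎ = R₍25₎(1 + αΔT) = 0.01277 × (1 + 0.0036×136) = 0.01903 Ω
P = I²R = (7.88)² × 0.01903 = 1.18 W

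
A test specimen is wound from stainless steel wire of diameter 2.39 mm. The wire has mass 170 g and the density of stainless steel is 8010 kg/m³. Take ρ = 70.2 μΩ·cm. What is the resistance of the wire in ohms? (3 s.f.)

ρ = 70.2 μΩ·cm = 7.02×10^-7 Ω·m
A = π(d/2)² = π(1.1950e-03 m)² = 4.4863e-06 m²
L = m/(density·A) = 0.17/(8010×4.4863e-06) = 4.731 m
R = ρL/A = (7.02×10^-7)(4.731)/(4.4863e-06) = 0.740 Ω

0.740 Ω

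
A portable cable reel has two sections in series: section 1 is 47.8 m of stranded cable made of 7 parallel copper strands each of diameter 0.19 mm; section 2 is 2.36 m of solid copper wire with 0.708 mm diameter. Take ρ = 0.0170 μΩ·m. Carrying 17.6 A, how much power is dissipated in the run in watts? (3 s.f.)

1300 W

ρ = 0.0170 μΩ·m = 1.70×10^-8 Ω·m
Section 1: A_strand = π(9.5000e-05)² = 2.835e-08 m²; R₁ = ρL/(N·A_s) = (1.70×10^-8)(47.8)/(7×2.835e-08) = 4.094 Ω
Section 2: A = π(d/2)² = π(3.5400e-04 m)² = 3.937e-07 m²
R₂ = (1.70×10^-8)(2.36)/(3.937e-07) = 0.1019 Ω
R = R₁ + R₂ = 4.196 Ω
P = I²R = (17.6)² × 4.196 = 1300 W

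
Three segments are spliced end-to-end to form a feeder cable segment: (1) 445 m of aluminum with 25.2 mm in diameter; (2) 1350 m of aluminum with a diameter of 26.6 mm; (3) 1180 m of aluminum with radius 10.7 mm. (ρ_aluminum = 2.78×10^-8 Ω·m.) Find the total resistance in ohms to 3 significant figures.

0.184 Ω

Seg 1: A = π(d/2)² = π(1.2600e-02 m)² = 4.988e-04 m²
R_1 = (2.78×10^-8)(445)/(4.988e-04) = 0.0248 Ω
Seg 2: A = π(d/2)² = π(1.3300e-02 m)² = 5.557e-04 m²
R_2 = (2.78×10^-8)(1350)/(5.557e-04) = 0.06753 Ω
Seg 3: A = πr² = π(1.0700e-02 m)² = 3.597e-04 m²
R_3 = (2.78×10^-8)(1180)/(3.597e-04) = 0.0912 Ω
R_total = R_1 + R_2 + R_3 = 0.184 Ω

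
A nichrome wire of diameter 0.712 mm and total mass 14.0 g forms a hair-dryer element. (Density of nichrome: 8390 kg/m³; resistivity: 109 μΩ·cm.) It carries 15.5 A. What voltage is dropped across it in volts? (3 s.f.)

ρ = 109 μΩ·cm = 1.09×10^-6 Ω·m
A = π(d/2)² = π(3.5600e-04 m)² = 3.9815e-07 m²
L = m/(density·A) = 0.014/(8390×3.9815e-07) = 4.191 m
R = ρL/A = (1.09×10^-6)(4.191)/(3.9815e-07) = 11.47 Ω
V = IR = 15.5 × 11.47 = 178 V

178 V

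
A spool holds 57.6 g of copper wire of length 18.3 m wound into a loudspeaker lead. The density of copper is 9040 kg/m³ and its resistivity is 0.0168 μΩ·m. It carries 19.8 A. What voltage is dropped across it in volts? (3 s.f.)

ρ = 0.0168 μΩ·m = 1.68×10^-8 Ω·m
A = m/(density·L) = 0.0576/(9040×18.3) = 3.4818e-07 m²
R = ρL/A = (1.68×10^-8)(18.3)/(3.4818e-07) = 0.883 Ω
V = IR = 19.8 × 0.883 = 17.5 V

17.5 V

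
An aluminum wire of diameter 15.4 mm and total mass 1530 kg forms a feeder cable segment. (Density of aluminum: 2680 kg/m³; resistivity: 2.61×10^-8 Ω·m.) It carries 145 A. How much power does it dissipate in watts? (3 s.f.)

9030 W

A = π(d/2)² = π(7.7000e-03 m)² = 1.8627e-04 m²
L = m/(density·A) = 1530/(2680×1.8627e-04) = 3065 m
R = ρL/A = (2.61×10^-8)(3065)/(1.8627e-04) = 0.4295 Ω
P = I²R = (145)² × 0.4295 = 9030 W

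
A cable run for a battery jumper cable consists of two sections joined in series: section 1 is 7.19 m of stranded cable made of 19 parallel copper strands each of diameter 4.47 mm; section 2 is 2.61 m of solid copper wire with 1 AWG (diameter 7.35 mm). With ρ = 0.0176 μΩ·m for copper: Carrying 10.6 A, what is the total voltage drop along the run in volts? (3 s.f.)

ρ = 0.0176 μΩ·m = 1.76×10^-8 Ω·m
Section 1: A_strand = π(2.2350e-03)² = 1.569e-05 m²; R₁ = ρL/(N·A_s) = (1.76×10^-8)(7.19)/(19×1.569e-05) = 4.244×10^-4 Ω
Section 2: A = π(7.35/2 mm)² = π(3.6750e-03 m)² = 4.243e-05 m²
R₂ = (1.76×10^-8)(2.61)/(4.243e-05) = 0.001083 Ω
R = R₁ + R₂ = 0.001507 Ω
V = IR = 10.6 × 0.001507 = 0.0160 V

0.0160 V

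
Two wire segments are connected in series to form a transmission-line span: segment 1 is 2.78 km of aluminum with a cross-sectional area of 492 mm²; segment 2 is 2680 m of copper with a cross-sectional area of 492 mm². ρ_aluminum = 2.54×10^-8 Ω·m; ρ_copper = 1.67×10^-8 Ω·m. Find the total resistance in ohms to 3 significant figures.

Segment 1: A = 492 mm² = 4.920e-04 m²
R₁ = ρL/A = (2.54×10^-8)(2780)/(4.920e-04) = 0.1435 Ω
R₂ = (1.67×10^-8)(2680)/(4.920e-04) = 0.09097 Ω
R = R₁ + R₂ = 0.234 Ω

0.234 Ω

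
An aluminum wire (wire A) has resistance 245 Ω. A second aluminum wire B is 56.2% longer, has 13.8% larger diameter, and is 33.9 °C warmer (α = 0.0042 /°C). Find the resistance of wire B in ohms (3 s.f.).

R ∝ ρL/d² with ρ ∝ (1+αΔT), so R_B/R_A = (1 + 56.2/100) × (1 + 13.8/100)⁻² × (1 + 0.0042×33.9)
= 1.562 × 0.7722 × 1.142 = 1.378
R_B = 1.378 × 245 = 338 Ω

338 Ω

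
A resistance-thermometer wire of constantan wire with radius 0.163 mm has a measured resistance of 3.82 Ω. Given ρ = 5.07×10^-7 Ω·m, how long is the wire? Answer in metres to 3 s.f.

0.629 m

A = πr² = π(1.6300e-04 m)² = 8.347e-08 m²
L = RA/ρ = (3.82)(8.347e-08)/(5.07×10^-7) = 0.629 m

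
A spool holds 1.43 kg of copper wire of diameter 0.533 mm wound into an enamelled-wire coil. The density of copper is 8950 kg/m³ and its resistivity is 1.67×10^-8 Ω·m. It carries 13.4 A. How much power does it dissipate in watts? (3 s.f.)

9620 W

A = π(d/2)² = π(2.6650e-04 m)² = 2.2312e-07 m²
L = m/(density·A) = 1.43/(8950×2.2312e-07) = 716.1 m
R = ρL/A = (1.67×10^-8)(716.1)/(2.2312e-07) = 53.6 Ω
P = I²R = (13.4)² × 53.6 = 9620 W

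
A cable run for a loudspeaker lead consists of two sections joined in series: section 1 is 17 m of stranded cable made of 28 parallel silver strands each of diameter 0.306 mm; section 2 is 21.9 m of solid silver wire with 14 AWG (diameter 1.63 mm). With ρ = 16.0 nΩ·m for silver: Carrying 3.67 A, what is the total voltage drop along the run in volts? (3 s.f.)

ρ = 16.0 nΩ·m = 1.60×10^-8 Ω·m
Section 1: A_strand = π(1.5300e-04)² = 7.354e-08 m²; R₁ = ρL/(N·A_s) = (1.60×10^-8)(17)/(28×7.354e-08) = 0.1321 Ω
Section 2: A = π(1.63/2 mm)² = π(8.1500e-04 m)² = 2.087e-06 m²
R₂ = (1.60×10^-8)(21.9)/(2.087e-06) = 0.1679 Ω
R = R₁ + R₂ = 0.3 Ω
V = IR = 3.67 × 0.3 = 1.10 V

1.10 V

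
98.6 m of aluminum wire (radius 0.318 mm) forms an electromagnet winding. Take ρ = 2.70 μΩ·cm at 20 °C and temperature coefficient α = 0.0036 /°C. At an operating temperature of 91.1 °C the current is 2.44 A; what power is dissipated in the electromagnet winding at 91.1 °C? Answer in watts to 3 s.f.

62.7 W

ρ = 2.70 μΩ·cm = 2.70×10^-8 Ω·m
A = πr² = π(3.1800e-04 m)² = 3.177e-07 m²
R₍20₎ = ρL/A = (2.70×10^-8)(98.6)/(3.177e-07) = 8.38 Ω
R₍91.1₎ = R₍20₎(1 + αΔT) = 8.38 × (1 + 0.0036×71.1) = 10.52 Ω
P = I²R = (2.44)² × 10.52 = 62.7 W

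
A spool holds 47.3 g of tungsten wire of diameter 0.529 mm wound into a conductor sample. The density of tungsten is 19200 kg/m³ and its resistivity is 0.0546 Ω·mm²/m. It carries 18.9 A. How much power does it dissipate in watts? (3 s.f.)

ρ = 0.0546 Ω·mm²/m = 5.46×10^-8 Ω·m
A = π(d/2)² = π(2.6450e-04 m)² = 2.1979e-07 m²
L = m/(density·A) = 0.0473/(19200×2.1979e-07) = 11.21 m
R = ρL/A = (5.46×10^-8)(11.21)/(2.1979e-07) = 2.785 Ω
P = I²R = (18.9)² × 2.785 = 995 W

995 W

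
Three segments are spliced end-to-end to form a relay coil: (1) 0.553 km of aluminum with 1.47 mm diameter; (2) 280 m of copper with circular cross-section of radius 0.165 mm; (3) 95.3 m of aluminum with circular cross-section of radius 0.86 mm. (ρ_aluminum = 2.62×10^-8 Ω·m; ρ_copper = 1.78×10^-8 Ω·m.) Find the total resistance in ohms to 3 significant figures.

Seg 1: A = π(d/2)² = π(7.3500e-04 m)² = 1.697e-06 m²
R_1 = (2.62×10^-8)(553)/(1.697e-06) = 8.537 Ω
Seg 2: A = πr² = π(1.6500e-04 m)² = 8.553e-08 m²
R_2 = (1.78×10^-8)(280)/(8.553e-08) = 58.27 Ω
Seg 3: A = πr² = π(8.6000e-04 m)² = 2.324e-06 m²
R_3 = (2.62×10^-8)(95.3)/(2.324e-06) = 1.075 Ω
R_total = R_1 + R_2 + R_3 = 67.9 Ω

67.9 Ω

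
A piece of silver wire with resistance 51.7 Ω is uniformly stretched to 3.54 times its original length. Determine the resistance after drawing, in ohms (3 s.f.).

Volume constant ⇒ A' = A/k with k = 3.54. R' = ρ(kL)/(A/k) = k²R.
R' = 12.53 × 51.7 = 648 Ω

648 Ω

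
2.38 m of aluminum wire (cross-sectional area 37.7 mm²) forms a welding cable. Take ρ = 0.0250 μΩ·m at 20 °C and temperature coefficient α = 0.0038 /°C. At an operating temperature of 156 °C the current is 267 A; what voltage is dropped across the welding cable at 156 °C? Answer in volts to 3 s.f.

0.639 V

ρ = 0.0250 μΩ·m = 2.50×10^-8 Ω·m
A = 37.7 mm² = 3.770e-05 m²
R₍20₎ = ρL/A = (2.50×10^-8)(2.38)/(3.770e-05) = 0.001578 Ω
R₍156₎ = R₍20₎(1 + αΔT) = 0.001578 × (1 + 0.0038×136) = 0.002394 Ω
V = IR = 267 × 0.002394 = 0.639 V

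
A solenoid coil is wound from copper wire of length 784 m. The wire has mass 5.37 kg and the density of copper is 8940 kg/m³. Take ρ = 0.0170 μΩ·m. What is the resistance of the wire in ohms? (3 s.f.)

17.4 Ω

ρ = 0.0170 μΩ·m = 1.70×10^-8 Ω·m
A = m/(density·L) = 5.37/(8940×784) = 7.6616e-07 m²
R = ρL/A = (1.70×10^-8)(784)/(7.6616e-07) = 17.4 Ω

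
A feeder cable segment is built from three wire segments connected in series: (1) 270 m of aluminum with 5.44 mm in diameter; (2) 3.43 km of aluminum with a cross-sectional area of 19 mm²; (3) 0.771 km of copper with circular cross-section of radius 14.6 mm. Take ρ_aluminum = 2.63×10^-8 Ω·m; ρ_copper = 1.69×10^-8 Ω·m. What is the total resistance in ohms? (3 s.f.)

Seg 1: A = π(d/2)² = π(2.7200e-03 m)² = 2.324e-05 m²
R_1 = (2.63×10^-8)(270)/(2.324e-05) = 0.3055 Ω
Seg 2: A = 19 mm² = 1.900e-05 m²
R_2 = (2.63×10^-8)(3430)/(1.900e-05) = 4.748 Ω
Seg 3: A = πr² = π(1.4600e-02 m)² = 6.697e-04 m²
R_3 = (1.69×10^-8)(771)/(6.697e-04) = 0.01946 Ω
R_total = R_1 + R_2 + R_3 = 5.07 Ω

5.07 Ω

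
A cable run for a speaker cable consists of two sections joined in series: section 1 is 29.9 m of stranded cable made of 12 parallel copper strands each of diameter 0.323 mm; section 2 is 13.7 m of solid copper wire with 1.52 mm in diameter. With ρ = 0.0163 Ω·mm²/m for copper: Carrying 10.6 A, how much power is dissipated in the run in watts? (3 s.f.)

69.5 W

ρ = 0.0163 Ω·mm²/m = 1.63×10^-8 Ω·m
Section 1: A_strand = π(1.6150e-04)² = 8.194e-08 m²; R₁ = ρL/(N·A_s) = (1.63×10^-8)(29.9)/(12×8.194e-08) = 0.4957 Ω
Section 2: A = π(d/2)² = π(7.6000e-04 m)² = 1.815e-06 m²
R₂ = (1.63×10^-8)(13.7)/(1.815e-06) = 0.1231 Ω
R = R₁ + R₂ = 0.6187 Ω
P = I²R = (10.6)² × 0.6187 = 69.5 W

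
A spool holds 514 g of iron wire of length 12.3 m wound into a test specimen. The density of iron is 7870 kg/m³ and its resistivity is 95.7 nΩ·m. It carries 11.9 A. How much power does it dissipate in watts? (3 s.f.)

31.4 W

ρ = 95.7 nΩ·m = 9.57×10^-8 Ω·m
A = m/(density·L) = 0.514/(7870×12.3) = 5.3099e-06 m²
R = ρL/A = (9.57×10^-8)(12.3)/(5.3099e-06) = 0.2217 Ω
P = I²R = (11.9)² × 0.2217 = 31.4 W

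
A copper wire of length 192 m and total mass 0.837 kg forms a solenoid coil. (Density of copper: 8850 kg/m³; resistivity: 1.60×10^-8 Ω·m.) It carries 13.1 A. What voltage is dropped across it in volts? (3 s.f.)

81.7 V

A = m/(density·L) = 0.837/(8850×192) = 4.9258e-07 m²
R = ρL/A = (1.60×10^-8)(192)/(4.9258e-07) = 6.236 Ω
V = IR = 13.1 × 6.236 = 81.7 V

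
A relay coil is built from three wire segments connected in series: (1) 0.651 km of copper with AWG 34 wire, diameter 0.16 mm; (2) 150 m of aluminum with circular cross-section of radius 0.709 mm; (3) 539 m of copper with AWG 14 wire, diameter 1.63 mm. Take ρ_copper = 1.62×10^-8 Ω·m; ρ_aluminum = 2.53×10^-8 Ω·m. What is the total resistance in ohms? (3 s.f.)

531 Ω

Seg 1: A = π(0.16/2 mm)² = π(8.0000e-05 m)² = 2.011e-08 m²
R_1 = (1.62×10^-8)(651)/(2.011e-08) = 524.5 Ω
Seg 2: A = πr² = π(7.0900e-04 m)² = 1.579e-06 m²
R_2 = (2.53×10^-8)(150)/(1.579e-06) = 2.403 Ω
Seg 3: A = π(1.63/2 mm)² = π(8.1500e-04 m)² = 2.087e-06 m²
R_3 = (1.62×10^-8)(539)/(2.087e-06) = 4.184 Ω
R_total = R_1 + R_2 + R_3 = 531 Ω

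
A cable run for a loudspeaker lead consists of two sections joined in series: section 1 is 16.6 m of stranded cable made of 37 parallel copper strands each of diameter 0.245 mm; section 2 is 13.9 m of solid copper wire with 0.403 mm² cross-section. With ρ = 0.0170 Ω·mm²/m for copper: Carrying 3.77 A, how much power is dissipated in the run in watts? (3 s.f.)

10.6 W

ρ = 0.0170 Ω·mm²/m = 1.70×10^-8 Ω·m
Section 1: A_strand = π(1.2250e-04)² = 4.714e-08 m²; R₁ = ρL/(N·A_s) = (1.70×10^-8)(16.6)/(37×4.714e-08) = 0.1618 Ω
Section 2: A = 0.403 mm² = 4.030e-07 m²
R₂ = (1.70×10^-8)(13.9)/(4.030e-07) = 0.5864 Ω
R = R₁ + R₂ = 0.7481 Ω
P = I²R = (3.77)² × 0.7481 = 10.6 W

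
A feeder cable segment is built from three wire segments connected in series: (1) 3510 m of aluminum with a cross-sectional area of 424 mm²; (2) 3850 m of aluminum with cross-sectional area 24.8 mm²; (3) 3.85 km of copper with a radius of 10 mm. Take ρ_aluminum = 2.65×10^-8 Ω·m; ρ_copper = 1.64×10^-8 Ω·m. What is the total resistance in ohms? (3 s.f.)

Seg 1: A = 424 mm² = 4.240e-04 m²
R_1 = (2.65×10^-8)(3510)/(4.240e-04) = 0.2194 Ω
Seg 2: A = 24.8 mm² = 2.480e-05 m²
R_2 = (2.65×10^-8)(3850)/(2.480e-05) = 4.114 Ω
Seg 3: A = πr² = π(1.0000e-02 m)² = 3.142e-04 m²
R_3 = (1.64×10^-8)(3850)/(3.142e-04) = 0.201 Ω
R_total = R_1 + R_2 + R_3 = 4.53 Ω

4.53 Ω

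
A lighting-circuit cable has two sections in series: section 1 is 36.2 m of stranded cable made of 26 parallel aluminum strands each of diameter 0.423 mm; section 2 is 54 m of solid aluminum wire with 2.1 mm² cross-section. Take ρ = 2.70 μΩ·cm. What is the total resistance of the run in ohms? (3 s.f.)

0.962 Ω

ρ = 2.70 μΩ·cm = 2.70×10^-8 Ω·m
Section 1: A_strand = π(2.1150e-04)² = 1.405e-07 m²; R₁ = ρL/(N·A_s) = (2.70×10^-8)(36.2)/(26×1.405e-07) = 0.2675 Ω
Section 2: A = 2.1 mm² = 2.100e-06 m²
R₂ = (2.70×10^-8)(54)/(2.100e-06) = 0.6943 Ω
R = R₁ + R₂ = 0.962 Ω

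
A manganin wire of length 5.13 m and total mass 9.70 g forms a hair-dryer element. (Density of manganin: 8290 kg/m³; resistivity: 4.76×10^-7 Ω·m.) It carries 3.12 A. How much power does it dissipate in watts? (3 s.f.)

A = m/(density·L) = 0.0097/(8290×5.13) = 2.2809e-07 m²
R = ρL/A = (4.76×10^-7)(5.13)/(2.2809e-07) = 10.71 Ω
P = I²R = (3.12)² × 10.71 = 104 W

104 W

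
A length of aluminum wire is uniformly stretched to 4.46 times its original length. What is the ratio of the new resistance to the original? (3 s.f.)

19.9

Volume constant ⇒ A' = A/k with k = 4.46. R' = ρ(kL)/(A/k) = k²R.
Factor = 19.9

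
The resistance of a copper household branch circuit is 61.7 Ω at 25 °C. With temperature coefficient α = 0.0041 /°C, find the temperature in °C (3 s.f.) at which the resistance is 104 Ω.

192 °C

R = R₀(1 + α(T − T₀)) ⇒ T = T₀ + (R/R₀ − 1)/α
T = 25 + (104/61.7 − 1)/0.0041 = 25 + (0.6856)/0.0041 = 192 °C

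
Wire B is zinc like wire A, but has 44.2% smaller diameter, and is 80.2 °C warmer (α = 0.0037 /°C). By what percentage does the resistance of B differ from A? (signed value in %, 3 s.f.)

316%

R ∝ ρL/d² with ρ ∝ (1+αΔT), so R_B/R_A = (1 − 44.2/100)⁻² × (1 + 0.0037×80.2)
= 3.212 × 1.297 = 4.165
(R_B − R_A)/R_A = 4.165 − 1 = 316%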